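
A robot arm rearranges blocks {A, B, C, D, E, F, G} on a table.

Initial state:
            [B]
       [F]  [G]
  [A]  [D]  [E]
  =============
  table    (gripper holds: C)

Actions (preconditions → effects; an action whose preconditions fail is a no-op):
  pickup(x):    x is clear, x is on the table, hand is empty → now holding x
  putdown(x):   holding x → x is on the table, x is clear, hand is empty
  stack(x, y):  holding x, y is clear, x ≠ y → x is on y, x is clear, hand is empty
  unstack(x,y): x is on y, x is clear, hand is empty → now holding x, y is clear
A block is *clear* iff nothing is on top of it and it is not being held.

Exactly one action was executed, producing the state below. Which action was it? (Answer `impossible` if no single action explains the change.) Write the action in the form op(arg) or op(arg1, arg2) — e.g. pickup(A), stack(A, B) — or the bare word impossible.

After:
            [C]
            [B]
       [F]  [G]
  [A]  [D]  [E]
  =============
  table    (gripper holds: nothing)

stack(C, B)

target: towers=[A; D/F; E/G/B/C] holding=-
        putdown(C) → towers=[A; C; D/F; E/G/B] holding=-
       stack(C, B) → towers=[A; D/F; E/G/B/C] holding=-  ← match
       stack(C, F) → towers=[A; D/F/C; E/G/B] holding=-
       stack(C, A) → towers=[A/C; D/F; E/G/B] holding=-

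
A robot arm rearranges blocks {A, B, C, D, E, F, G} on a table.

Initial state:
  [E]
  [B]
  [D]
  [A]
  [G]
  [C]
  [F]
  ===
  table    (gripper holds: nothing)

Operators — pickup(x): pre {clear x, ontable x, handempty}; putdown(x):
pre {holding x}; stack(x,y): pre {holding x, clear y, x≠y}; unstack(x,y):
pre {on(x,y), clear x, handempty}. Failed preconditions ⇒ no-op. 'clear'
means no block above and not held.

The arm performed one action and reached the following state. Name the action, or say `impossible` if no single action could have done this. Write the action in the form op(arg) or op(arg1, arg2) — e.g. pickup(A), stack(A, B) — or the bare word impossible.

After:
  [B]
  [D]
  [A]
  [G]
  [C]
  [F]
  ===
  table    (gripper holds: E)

unstack(E, B)

target: towers=[F/C/G/A/D/B] holding=E
     unstack(E, B) → towers=[F/C/G/A/D/B] holding=E  ← match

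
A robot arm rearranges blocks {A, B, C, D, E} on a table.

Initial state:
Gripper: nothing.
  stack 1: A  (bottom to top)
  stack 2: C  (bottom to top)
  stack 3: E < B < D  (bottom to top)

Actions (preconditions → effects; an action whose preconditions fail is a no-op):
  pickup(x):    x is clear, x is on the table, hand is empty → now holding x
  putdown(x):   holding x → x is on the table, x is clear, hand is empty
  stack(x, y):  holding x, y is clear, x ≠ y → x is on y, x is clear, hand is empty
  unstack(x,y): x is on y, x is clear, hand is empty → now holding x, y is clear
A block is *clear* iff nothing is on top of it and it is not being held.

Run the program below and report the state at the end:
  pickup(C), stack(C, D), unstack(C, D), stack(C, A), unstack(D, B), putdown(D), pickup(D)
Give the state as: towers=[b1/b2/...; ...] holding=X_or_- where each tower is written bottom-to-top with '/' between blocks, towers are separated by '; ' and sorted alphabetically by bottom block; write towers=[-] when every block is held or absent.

step 1 (pickup(C)): towers=[A; E/B/D] holding=C
step 2 (stack(C, D)): towers=[A; E/B/D/C] holding=-
step 3 (unstack(C, D)): towers=[A; E/B/D] holding=C
step 4 (stack(C, A)): towers=[A/C; E/B/D] holding=-
step 5 (unstack(D, B)): towers=[A/C; E/B] holding=D
step 6 (putdown(D)): towers=[A/C; D; E/B] holding=-
step 7 (pickup(D)): towers=[A/C; E/B] holding=D

towers=[A/C; E/B] holding=D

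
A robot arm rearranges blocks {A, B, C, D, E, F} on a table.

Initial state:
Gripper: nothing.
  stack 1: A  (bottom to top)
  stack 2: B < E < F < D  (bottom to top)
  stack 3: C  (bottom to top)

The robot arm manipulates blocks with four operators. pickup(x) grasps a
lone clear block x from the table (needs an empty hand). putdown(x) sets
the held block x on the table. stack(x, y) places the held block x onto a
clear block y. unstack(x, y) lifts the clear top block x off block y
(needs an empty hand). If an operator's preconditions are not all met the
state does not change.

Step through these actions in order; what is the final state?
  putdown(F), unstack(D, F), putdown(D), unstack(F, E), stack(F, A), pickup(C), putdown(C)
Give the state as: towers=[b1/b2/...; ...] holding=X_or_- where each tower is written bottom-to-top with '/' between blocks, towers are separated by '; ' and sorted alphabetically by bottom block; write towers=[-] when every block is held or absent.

step 1 (putdown(F)) [no-op]: towers=[A; B/E/F/D; C] holding=-
step 2 (unstack(D, F)): towers=[A; B/E/F; C] holding=D
step 3 (putdown(D)): towers=[A; B/E/F; C; D] holding=-
step 4 (unstack(F, E)): towers=[A; B/E; C; D] holding=F
step 5 (stack(F, A)): towers=[A/F; B/E; C; D] holding=-
step 6 (pickup(C)): towers=[A/F; B/E; D] holding=C
step 7 (putdown(C)): towers=[A/F; B/E; C; D] holding=-

towers=[A/F; B/E; C; D] holding=-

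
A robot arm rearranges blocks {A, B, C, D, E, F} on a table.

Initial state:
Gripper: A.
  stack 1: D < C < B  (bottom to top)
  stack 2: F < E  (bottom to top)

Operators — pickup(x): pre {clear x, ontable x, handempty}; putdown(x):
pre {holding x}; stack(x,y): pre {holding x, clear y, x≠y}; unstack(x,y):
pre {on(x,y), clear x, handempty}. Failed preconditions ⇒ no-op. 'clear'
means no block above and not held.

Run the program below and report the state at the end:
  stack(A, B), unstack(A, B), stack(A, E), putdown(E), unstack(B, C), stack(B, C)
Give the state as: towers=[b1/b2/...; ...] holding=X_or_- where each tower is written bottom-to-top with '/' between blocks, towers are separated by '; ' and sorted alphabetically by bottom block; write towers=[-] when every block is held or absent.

towers=[D/C/B; F/E/A] holding=-

step 1 (stack(A, B)): towers=[D/C/B/A; F/E] holding=-
step 2 (unstack(A, B)): towers=[D/C/B; F/E] holding=A
step 3 (stack(A, E)): towers=[D/C/B; F/E/A] holding=-
step 4 (putdown(E)) [no-op]: towers=[D/C/B; F/E/A] holding=-
step 5 (unstack(B, C)): towers=[D/C; F/E/A] holding=B
step 6 (stack(B, C)): towers=[D/C/B; F/E/A] holding=-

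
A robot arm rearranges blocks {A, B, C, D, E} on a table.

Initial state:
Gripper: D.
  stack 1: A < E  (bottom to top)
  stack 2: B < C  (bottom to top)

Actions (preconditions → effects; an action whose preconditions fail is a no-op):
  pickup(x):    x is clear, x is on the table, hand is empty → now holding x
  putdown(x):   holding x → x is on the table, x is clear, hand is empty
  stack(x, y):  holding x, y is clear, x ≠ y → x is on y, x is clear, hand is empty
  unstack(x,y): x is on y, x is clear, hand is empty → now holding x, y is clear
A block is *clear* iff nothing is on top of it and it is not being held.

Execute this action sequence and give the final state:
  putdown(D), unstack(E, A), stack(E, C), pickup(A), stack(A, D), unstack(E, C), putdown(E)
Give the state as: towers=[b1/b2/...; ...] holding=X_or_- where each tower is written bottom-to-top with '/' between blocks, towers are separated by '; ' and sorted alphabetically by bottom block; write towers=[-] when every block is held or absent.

step 1 (putdown(D)): towers=[A/E; B/C; D] holding=-
step 2 (unstack(E, A)): towers=[A; B/C; D] holding=E
step 3 (stack(E, C)): towers=[A; B/C/E; D] holding=-
step 4 (pickup(A)): towers=[B/C/E; D] holding=A
step 5 (stack(A, D)): towers=[B/C/E; D/A] holding=-
step 6 (unstack(E, C)): towers=[B/C; D/A] holding=E
step 7 (putdown(E)): towers=[B/C; D/A; E] holding=-

towers=[B/C; D/A; E] holding=-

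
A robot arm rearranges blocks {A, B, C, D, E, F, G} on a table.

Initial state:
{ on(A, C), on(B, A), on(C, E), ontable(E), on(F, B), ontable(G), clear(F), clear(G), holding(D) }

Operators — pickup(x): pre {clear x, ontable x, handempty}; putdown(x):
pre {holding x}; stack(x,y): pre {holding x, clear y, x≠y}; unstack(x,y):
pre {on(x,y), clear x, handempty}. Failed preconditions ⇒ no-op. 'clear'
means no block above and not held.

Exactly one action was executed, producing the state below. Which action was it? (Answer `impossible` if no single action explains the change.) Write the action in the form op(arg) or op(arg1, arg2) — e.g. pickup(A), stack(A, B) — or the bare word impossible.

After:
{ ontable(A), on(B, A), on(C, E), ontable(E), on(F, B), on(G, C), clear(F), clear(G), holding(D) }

target: towers=[A/B/F; E/C/G] holding=D
        putdown(D) → towers=[D; E/C/A/B/F; G] holding=-
       stack(D, F) → towers=[E/C/A/B/F/D; G] holding=-
       stack(D, G) → towers=[E/C/A/B/F; G/D] holding=-
none of the 3 applicable actions match → impossible

impossible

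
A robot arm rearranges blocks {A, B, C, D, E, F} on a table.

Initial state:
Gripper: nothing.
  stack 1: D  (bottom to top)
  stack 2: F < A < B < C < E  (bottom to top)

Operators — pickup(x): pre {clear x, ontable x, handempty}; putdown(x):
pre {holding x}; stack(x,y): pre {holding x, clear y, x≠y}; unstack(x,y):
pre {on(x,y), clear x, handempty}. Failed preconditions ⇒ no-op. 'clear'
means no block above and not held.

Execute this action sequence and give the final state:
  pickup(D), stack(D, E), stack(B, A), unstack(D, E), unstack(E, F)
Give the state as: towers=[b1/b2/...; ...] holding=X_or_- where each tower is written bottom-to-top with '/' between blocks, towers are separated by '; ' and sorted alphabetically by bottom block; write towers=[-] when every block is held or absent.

towers=[F/A/B/C/E] holding=D

step 1 (pickup(D)): towers=[F/A/B/C/E] holding=D
step 2 (stack(D, E)): towers=[F/A/B/C/E/D] holding=-
step 3 (stack(B, A)) [no-op]: towers=[F/A/B/C/E/D] holding=-
step 4 (unstack(D, E)): towers=[F/A/B/C/E] holding=D
step 5 (unstack(E, F)) [no-op]: towers=[F/A/B/C/E] holding=D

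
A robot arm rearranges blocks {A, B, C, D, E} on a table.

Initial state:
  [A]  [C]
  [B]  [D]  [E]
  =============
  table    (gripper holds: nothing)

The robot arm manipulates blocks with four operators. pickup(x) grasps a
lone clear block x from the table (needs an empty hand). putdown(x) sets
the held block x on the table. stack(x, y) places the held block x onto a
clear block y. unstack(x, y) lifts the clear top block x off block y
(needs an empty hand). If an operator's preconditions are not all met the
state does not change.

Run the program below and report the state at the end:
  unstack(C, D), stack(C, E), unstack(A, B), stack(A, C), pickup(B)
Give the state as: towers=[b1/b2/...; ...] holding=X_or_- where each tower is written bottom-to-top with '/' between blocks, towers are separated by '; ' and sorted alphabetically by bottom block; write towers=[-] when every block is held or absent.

step 1 (unstack(C, D)): towers=[B/A; D; E] holding=C
step 2 (stack(C, E)): towers=[B/A; D; E/C] holding=-
step 3 (unstack(A, B)): towers=[B; D; E/C] holding=A
step 4 (stack(A, C)): towers=[B; D; E/C/A] holding=-
step 5 (pickup(B)): towers=[D; E/C/A] holding=B

towers=[D; E/C/A] holding=B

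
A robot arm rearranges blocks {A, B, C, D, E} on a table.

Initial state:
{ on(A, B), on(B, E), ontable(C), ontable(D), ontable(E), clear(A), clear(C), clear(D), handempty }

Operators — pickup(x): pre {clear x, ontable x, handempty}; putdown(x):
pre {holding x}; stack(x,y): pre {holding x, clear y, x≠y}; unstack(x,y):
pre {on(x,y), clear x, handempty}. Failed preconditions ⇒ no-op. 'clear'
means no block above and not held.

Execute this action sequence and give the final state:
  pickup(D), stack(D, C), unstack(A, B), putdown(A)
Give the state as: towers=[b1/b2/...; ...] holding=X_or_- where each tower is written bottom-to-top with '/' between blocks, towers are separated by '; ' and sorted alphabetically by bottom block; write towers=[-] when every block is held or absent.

step 1 (pickup(D)): towers=[C; E/B/A] holding=D
step 2 (stack(D, C)): towers=[C/D; E/B/A] holding=-
step 3 (unstack(A, B)): towers=[C/D; E/B] holding=A
step 4 (putdown(A)): towers=[A; C/D; E/B] holding=-

towers=[A; C/D; E/B] holding=-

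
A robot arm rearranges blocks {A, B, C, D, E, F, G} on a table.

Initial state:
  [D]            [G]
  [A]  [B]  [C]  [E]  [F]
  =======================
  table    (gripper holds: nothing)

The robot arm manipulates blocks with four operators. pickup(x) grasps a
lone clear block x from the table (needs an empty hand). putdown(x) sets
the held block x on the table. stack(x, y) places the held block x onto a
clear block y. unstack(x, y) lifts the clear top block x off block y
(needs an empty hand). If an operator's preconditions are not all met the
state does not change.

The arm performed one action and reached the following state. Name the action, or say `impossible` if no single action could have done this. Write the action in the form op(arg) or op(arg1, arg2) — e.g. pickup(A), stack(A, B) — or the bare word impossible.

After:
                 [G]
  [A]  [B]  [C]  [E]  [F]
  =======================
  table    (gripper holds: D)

unstack(D, A)

target: towers=[A; B; C; E/G; F] holding=D
         pickup(B) → towers=[A/D; C; E/G; F] holding=B
         pickup(F) → towers=[A/D; B; C; E/G] holding=F
     unstack(G, E) → towers=[A/D; B; C; E; F] holding=G
     unstack(D, A) → towers=[A; B; C; E/G; F] holding=D  ← match
         pickup(C) → towers=[A/D; B; E/G; F] holding=C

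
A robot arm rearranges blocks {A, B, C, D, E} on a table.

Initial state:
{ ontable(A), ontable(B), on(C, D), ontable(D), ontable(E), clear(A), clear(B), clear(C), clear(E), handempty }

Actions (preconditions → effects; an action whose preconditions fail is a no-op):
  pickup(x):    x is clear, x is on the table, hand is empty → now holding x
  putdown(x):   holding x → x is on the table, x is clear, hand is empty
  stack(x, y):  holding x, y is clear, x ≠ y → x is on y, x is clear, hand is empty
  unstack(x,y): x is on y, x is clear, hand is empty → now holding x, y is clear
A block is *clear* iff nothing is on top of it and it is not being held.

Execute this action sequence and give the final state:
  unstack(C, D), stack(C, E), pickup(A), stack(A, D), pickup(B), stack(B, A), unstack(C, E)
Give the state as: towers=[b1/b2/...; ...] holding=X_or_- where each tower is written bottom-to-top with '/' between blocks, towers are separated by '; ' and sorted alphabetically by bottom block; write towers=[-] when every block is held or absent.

step 1 (unstack(C, D)): towers=[A; B; D; E] holding=C
step 2 (stack(C, E)): towers=[A; B; D; E/C] holding=-
step 3 (pickup(A)): towers=[B; D; E/C] holding=A
step 4 (stack(A, D)): towers=[B; D/A; E/C] holding=-
step 5 (pickup(B)): towers=[D/A; E/C] holding=B
step 6 (stack(B, A)): towers=[D/A/B; E/C] holding=-
step 7 (unstack(C, E)): towers=[D/A/B; E] holding=C

towers=[D/A/B; E] holding=C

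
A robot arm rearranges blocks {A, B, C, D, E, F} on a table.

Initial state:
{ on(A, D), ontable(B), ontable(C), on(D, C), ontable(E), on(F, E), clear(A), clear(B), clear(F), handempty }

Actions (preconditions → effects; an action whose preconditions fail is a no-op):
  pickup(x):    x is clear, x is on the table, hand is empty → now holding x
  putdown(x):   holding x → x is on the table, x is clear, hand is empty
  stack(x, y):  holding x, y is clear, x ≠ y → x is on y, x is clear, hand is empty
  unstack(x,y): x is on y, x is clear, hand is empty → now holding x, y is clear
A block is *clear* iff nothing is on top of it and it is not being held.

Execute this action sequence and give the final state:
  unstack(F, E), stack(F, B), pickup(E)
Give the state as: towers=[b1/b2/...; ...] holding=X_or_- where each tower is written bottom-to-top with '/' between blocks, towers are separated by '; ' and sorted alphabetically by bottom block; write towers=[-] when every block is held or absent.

towers=[B/F; C/D/A] holding=E

step 1 (unstack(F, E)): towers=[B; C/D/A; E] holding=F
step 2 (stack(F, B)): towers=[B/F; C/D/A; E] holding=-
step 3 (pickup(E)): towers=[B/F; C/D/A] holding=E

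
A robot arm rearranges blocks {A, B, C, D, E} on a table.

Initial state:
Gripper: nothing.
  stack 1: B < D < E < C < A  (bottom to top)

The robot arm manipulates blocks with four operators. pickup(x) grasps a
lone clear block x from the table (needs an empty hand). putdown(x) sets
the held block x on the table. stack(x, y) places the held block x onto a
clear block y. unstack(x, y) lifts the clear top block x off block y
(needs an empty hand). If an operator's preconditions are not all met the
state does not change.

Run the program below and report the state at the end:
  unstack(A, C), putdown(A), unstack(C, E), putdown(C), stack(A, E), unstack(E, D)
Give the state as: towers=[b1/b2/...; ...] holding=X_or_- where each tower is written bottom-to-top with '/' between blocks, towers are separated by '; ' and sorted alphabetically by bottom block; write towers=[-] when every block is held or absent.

step 1 (unstack(A, C)): towers=[B/D/E/C] holding=A
step 2 (putdown(A)): towers=[A; B/D/E/C] holding=-
step 3 (unstack(C, E)): towers=[A; B/D/E] holding=C
step 4 (putdown(C)): towers=[A; B/D/E; C] holding=-
step 5 (stack(A, E)) [no-op]: towers=[A; B/D/E; C] holding=-
step 6 (unstack(E, D)): towers=[A; B/D; C] holding=E

towers=[A; B/D; C] holding=E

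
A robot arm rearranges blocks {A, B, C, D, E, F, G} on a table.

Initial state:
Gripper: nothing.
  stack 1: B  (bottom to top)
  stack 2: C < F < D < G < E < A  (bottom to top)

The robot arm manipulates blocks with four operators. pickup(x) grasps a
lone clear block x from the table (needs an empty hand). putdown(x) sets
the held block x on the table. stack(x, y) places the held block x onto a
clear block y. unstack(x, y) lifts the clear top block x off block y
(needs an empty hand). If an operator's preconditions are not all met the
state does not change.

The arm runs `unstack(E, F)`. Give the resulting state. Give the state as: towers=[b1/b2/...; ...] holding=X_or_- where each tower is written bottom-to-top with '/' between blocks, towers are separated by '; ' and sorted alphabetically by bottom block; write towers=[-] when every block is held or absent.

towers=[B; C/F/D/G/E/A] holding=-

before: towers=[B; C/F/D/G/E/A] holding=-
pre[unstack(E, F)]: on(E,F) ✗, clear(E) ✗, handempty ✓
on(E,F), clear(E) unmet → unstack(E, F) is a no-op
after:  towers=[B; C/F/D/G/E/A] holding=-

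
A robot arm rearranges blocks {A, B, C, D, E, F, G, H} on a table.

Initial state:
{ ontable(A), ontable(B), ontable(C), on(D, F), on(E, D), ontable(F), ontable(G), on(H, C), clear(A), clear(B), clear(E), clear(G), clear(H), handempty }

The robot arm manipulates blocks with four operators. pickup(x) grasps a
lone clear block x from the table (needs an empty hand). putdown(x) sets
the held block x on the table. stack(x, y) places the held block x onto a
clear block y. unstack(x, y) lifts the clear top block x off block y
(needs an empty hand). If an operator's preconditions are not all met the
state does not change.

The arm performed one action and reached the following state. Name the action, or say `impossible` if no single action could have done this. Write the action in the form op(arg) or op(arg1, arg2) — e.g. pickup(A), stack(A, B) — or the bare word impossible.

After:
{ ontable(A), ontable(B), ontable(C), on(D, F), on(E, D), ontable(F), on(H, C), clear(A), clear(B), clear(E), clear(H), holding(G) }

pickup(G)

target: towers=[A; B; C/H; F/D/E] holding=G
         pickup(G) → towers=[A; B; C/H; F/D/E] holding=G  ← match
         pickup(A) → towers=[B; C/H; F/D/E; G] holding=A
     unstack(E, D) → towers=[A; B; C/H; F/D; G] holding=E
     unstack(H, C) → towers=[A; B; C; F/D/E; G] holding=H
         pickup(B) → towers=[A; C/H; F/D/E; G] holding=B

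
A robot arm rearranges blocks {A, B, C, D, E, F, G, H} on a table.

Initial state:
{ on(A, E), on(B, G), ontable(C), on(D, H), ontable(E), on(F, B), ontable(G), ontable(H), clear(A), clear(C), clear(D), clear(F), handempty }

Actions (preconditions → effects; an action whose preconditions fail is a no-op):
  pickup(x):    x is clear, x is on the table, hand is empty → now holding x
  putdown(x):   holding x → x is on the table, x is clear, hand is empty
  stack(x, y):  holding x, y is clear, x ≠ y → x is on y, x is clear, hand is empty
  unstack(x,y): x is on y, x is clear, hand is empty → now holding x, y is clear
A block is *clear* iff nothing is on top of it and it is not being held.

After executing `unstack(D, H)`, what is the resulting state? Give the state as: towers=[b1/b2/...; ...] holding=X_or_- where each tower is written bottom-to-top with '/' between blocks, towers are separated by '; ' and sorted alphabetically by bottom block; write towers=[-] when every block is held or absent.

towers=[C; E/A; G/B/F; H] holding=D

before: towers=[C; E/A; G/B/F; H/D] holding=-
pre[unstack(D, H)]: on(D,H) ✓, clear(D) ✓, handempty ✓
all met → apply unstack(D, H)
after:  towers=[C; E/A; G/B/F; H] holding=D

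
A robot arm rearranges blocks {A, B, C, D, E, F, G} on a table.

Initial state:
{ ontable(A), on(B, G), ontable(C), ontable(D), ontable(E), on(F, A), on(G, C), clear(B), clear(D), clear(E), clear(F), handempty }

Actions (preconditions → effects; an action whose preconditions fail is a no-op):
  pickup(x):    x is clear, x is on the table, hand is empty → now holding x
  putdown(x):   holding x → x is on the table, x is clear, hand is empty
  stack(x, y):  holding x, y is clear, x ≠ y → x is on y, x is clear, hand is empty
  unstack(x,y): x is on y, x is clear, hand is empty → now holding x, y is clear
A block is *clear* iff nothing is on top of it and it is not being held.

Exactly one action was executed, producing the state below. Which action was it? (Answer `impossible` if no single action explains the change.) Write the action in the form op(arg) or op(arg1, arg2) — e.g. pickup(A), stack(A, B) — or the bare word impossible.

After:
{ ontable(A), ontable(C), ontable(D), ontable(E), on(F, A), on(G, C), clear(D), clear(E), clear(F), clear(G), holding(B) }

target: towers=[A/F; C/G; D; E] holding=B
     unstack(B, G) → towers=[A/F; C/G; D; E] holding=B  ← match
     unstack(F, A) → towers=[A; C/G/B; D; E] holding=F
         pickup(D) → towers=[A/F; C/G/B; E] holding=D
         pickup(E) → towers=[A/F; C/G/B; D] holding=E

unstack(B, G)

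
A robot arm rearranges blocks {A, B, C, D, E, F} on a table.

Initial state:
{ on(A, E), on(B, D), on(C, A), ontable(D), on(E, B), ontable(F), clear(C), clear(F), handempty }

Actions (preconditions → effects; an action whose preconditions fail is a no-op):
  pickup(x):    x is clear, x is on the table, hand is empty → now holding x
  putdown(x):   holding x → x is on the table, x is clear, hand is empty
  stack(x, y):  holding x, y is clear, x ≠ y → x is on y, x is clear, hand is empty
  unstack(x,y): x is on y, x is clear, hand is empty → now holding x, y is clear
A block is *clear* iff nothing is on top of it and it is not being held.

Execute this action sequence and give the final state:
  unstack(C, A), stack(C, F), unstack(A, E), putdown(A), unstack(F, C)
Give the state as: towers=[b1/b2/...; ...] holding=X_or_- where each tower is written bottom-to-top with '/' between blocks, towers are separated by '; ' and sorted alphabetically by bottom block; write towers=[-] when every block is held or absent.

towers=[A; D/B/E; F/C] holding=-

step 1 (unstack(C, A)): towers=[D/B/E/A; F] holding=C
step 2 (stack(C, F)): towers=[D/B/E/A; F/C] holding=-
step 3 (unstack(A, E)): towers=[D/B/E; F/C] holding=A
step 4 (putdown(A)): towers=[A; D/B/E; F/C] holding=-
step 5 (unstack(F, C)) [no-op]: towers=[A; D/B/E; F/C] holding=-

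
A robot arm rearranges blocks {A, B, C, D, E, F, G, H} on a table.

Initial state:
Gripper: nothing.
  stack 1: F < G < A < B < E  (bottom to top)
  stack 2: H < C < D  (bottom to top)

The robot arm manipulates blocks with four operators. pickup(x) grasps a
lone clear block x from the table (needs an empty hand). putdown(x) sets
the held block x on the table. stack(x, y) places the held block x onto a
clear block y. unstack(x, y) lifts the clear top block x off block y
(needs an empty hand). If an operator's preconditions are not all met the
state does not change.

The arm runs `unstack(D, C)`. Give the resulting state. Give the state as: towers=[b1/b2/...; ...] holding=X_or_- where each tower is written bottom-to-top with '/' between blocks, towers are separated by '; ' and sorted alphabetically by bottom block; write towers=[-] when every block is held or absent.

towers=[F/G/A/B/E; H/C] holding=D

before: towers=[F/G/A/B/E; H/C/D] holding=-
pre[unstack(D, C)]: on(D,C) ok, clear(D) ok, handempty ok
all met → apply unstack(D, C)
after:  towers=[F/G/A/B/E; H/C] holding=D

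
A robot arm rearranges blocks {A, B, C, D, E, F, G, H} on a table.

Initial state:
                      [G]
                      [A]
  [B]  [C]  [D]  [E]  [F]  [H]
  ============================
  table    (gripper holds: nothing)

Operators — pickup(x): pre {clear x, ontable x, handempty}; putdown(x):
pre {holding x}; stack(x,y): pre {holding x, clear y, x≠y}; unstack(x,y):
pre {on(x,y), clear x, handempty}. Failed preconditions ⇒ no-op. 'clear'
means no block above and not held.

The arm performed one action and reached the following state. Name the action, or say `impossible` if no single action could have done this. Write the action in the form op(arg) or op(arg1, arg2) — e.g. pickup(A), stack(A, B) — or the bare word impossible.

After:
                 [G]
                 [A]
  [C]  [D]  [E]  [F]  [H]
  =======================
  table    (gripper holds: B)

target: towers=[C; D; E; F/A/G; H] holding=B
     unstack(G, A) → towers=[B; C; D; E; F/A; H] holding=G
         pickup(E) → towers=[B; C; D; F/A/G; H] holding=E
         pickup(H) → towers=[B; C; D; E; F/A/G] holding=H
         pickup(B) → towers=[C; D; E; F/A/G; H] holding=B  ← match
         pickup(D) → towers=[B; C; E; F/A/G; H] holding=D
         pickup(C) → towers=[B; D; E; F/A/G; H] holding=C

pickup(B)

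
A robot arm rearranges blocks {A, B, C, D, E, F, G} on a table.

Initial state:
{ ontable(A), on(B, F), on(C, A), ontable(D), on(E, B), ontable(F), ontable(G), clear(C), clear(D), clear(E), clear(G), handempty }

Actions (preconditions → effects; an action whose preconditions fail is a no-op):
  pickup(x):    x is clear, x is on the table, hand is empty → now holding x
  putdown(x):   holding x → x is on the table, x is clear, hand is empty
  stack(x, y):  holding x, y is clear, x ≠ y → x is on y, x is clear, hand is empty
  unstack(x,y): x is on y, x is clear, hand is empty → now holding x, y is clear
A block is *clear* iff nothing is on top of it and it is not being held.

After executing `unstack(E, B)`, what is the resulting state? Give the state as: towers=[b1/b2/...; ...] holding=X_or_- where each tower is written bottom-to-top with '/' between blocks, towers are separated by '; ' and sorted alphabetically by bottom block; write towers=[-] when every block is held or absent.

before: towers=[A/C; D; F/B/E; G] holding=-
pre[unstack(E, B)]: on(E,B) ✓, clear(E) ✓, handempty ✓
all met → apply unstack(E, B)
after:  towers=[A/C; D; F/B; G] holding=E

towers=[A/C; D; F/B; G] holding=E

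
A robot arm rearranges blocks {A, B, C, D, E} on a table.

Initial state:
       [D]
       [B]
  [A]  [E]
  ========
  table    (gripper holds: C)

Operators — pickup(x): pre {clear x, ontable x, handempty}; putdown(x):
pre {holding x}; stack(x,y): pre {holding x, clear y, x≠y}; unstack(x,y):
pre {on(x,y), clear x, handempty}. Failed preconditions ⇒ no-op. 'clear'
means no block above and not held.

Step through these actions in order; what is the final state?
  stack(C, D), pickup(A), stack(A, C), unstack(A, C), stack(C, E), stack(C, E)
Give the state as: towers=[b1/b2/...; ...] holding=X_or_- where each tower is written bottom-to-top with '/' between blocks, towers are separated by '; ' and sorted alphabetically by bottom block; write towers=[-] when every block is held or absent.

step 1 (stack(C, D)): towers=[A; E/B/D/C] holding=-
step 2 (pickup(A)): towers=[E/B/D/C] holding=A
step 3 (stack(A, C)): towers=[E/B/D/C/A] holding=-
step 4 (unstack(A, C)): towers=[E/B/D/C] holding=A
step 5 (stack(C, E)) [no-op]: towers=[E/B/D/C] holding=A
step 6 (stack(C, E)) [no-op]: towers=[E/B/D/C] holding=A

towers=[E/B/D/C] holding=A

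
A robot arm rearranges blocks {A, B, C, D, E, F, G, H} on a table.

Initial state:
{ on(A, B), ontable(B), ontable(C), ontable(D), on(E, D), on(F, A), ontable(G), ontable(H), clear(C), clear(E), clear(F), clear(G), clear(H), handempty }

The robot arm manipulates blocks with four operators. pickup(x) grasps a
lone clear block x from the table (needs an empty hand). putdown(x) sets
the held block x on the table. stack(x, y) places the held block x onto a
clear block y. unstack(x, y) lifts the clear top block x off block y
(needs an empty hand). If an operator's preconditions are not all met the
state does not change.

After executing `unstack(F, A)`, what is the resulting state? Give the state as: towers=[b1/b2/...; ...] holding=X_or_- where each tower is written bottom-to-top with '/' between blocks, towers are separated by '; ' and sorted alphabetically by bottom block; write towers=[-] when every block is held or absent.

before: towers=[B/A/F; C; D/E; G; H] holding=-
pre[unstack(F, A)]: on(F,A) ✓, clear(F) ✓, handempty ✓
all met → apply unstack(F, A)
after:  towers=[B/A; C; D/E; G; H] holding=F

towers=[B/A; C; D/E; G; H] holding=F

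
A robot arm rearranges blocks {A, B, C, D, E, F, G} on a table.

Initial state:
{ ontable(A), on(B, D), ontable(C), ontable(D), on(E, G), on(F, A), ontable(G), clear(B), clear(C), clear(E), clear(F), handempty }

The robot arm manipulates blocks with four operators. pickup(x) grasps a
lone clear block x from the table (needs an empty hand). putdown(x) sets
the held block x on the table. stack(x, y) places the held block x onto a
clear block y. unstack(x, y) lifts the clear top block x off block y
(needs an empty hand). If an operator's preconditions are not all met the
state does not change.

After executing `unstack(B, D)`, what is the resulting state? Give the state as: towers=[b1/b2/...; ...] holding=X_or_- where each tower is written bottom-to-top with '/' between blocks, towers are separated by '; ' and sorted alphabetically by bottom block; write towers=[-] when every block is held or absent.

towers=[A/F; C; D; G/E] holding=B

before: towers=[A/F; C; D/B; G/E] holding=-
pre[unstack(B, D)]: on(B,D) ok, clear(B) ok, handempty ok
all met → apply unstack(B, D)
after:  towers=[A/F; C; D; G/E] holding=B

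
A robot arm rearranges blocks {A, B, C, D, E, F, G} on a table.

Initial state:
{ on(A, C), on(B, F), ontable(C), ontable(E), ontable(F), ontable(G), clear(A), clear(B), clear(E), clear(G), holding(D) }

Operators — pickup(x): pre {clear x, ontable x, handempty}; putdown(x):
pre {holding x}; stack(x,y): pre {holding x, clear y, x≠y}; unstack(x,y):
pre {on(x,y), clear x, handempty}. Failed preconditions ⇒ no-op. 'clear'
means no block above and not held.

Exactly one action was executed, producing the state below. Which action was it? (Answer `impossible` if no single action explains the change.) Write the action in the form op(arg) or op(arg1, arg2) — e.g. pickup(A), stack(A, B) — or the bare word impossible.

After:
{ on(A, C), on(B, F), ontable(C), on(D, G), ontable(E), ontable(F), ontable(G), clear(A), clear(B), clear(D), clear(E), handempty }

target: towers=[C/A; E; F/B; G/D] holding=-
        putdown(D) → towers=[C/A; D; E; F/B; G] holding=-
       stack(D, B) → towers=[C/A; E; F/B/D; G] holding=-
       stack(D, G) → towers=[C/A; E; F/B; G/D] holding=-  ← match
       stack(D, A) → towers=[C/A/D; E; F/B; G] holding=-
       stack(D, E) → towers=[C/A; E/D; F/B; G] holding=-

stack(D, G)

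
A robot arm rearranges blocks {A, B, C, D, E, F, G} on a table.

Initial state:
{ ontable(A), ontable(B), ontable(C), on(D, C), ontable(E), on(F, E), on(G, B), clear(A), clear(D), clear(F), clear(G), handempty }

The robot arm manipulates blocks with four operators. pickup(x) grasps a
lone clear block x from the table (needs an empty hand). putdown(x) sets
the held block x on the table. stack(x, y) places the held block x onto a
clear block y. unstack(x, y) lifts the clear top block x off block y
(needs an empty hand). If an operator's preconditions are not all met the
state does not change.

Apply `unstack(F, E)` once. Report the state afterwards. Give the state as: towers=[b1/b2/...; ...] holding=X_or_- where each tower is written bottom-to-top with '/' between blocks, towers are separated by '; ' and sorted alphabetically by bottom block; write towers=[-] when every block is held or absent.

before: towers=[A; B/G; C/D; E/F] holding=-
pre[unstack(F, E)]: on(F,E) yes, clear(F) yes, handempty yes
all met → apply unstack(F, E)
after:  towers=[A; B/G; C/D; E] holding=F

towers=[A; B/G; C/D; E] holding=F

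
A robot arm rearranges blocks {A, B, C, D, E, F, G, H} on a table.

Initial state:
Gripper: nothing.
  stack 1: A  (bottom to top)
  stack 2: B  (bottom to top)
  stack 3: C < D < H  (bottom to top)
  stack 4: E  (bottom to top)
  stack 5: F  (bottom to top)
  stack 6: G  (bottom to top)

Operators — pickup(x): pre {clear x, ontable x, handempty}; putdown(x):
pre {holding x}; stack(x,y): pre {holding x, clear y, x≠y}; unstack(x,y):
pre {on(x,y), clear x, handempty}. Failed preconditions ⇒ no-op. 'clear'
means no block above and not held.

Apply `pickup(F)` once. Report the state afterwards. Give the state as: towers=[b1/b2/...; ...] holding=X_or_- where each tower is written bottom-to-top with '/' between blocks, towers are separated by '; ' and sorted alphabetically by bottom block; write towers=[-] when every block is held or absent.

towers=[A; B; C/D/H; E; G] holding=F

before: towers=[A; B; C/D/H; E; F; G] holding=-
pre[pickup(F)]: clear(F) ok, ontable(F) ok, handempty ok
all met → apply pickup(F)
after:  towers=[A; B; C/D/H; E; G] holding=F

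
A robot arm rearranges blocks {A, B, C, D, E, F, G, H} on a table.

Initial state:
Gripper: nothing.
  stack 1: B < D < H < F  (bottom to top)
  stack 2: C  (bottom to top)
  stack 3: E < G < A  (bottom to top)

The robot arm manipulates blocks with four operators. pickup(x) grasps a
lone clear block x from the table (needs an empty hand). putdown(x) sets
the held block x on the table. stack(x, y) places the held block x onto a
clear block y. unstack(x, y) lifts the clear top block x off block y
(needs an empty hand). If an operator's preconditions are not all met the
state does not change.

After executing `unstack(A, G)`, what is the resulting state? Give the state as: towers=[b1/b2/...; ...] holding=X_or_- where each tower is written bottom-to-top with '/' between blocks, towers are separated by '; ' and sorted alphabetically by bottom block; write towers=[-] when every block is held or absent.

towers=[B/D/H/F; C; E/G] holding=A

before: towers=[B/D/H/F; C; E/G/A] holding=-
pre[unstack(A, G)]: on(A,G) ✓, clear(A) ✓, handempty ✓
all met → apply unstack(A, G)
after:  towers=[B/D/H/F; C; E/G] holding=A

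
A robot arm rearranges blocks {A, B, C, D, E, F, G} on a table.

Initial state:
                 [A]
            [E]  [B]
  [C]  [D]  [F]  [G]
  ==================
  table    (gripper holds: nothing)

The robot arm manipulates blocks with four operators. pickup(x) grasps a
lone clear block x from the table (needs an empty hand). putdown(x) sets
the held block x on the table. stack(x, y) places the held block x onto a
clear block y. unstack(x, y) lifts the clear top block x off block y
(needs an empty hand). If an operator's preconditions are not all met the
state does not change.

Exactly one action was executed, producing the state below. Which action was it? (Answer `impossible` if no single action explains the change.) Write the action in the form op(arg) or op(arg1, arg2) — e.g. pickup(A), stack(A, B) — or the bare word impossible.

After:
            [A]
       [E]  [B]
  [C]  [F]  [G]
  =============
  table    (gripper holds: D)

pickup(D)

target: towers=[C; F/E; G/B/A] holding=D
         pickup(D) → towers=[C; F/E; G/B/A] holding=D  ← match
     unstack(A, B) → towers=[C; D; F/E; G/B] holding=A
     unstack(E, F) → towers=[C; D; F; G/B/A] holding=E
         pickup(C) → towers=[D; F/E; G/B/A] holding=C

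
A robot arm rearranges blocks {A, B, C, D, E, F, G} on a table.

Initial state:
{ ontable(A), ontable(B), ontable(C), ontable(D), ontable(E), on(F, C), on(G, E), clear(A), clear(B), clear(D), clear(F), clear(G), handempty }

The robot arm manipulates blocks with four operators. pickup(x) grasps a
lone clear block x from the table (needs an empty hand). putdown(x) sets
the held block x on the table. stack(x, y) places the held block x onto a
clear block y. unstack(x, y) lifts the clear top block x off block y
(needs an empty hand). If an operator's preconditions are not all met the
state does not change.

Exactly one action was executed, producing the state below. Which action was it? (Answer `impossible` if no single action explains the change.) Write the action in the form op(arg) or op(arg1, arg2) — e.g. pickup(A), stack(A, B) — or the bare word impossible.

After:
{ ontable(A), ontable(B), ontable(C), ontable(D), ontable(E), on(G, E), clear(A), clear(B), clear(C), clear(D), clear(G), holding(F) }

target: towers=[A; B; C; D; E/G] holding=F
         pickup(B) → towers=[A; C/F; D; E/G] holding=B
     unstack(F, C) → towers=[A; B; C; D; E/G] holding=F  ← match
     unstack(G, E) → towers=[A; B; C/F; D; E] holding=G
         pickup(D) → towers=[A; B; C/F; E/G] holding=D
         pickup(A) → towers=[B; C/F; D; E/G] holding=A

unstack(F, C)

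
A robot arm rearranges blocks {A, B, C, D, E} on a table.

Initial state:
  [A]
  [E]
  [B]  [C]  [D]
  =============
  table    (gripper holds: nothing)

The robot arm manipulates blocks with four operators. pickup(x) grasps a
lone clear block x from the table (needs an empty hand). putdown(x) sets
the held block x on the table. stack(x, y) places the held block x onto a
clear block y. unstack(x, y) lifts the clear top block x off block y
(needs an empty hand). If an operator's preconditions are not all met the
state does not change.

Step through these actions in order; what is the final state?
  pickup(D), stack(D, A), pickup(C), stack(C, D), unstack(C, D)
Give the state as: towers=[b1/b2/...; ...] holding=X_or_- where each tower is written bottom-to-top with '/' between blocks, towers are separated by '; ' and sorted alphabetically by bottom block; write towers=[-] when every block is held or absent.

towers=[B/E/A/D] holding=C

step 1 (pickup(D)): towers=[B/E/A; C] holding=D
step 2 (stack(D, A)): towers=[B/E/A/D; C] holding=-
step 3 (pickup(C)): towers=[B/E/A/D] holding=C
step 4 (stack(C, D)): towers=[B/E/A/D/C] holding=-
step 5 (unstack(C, D)): towers=[B/E/A/D] holding=C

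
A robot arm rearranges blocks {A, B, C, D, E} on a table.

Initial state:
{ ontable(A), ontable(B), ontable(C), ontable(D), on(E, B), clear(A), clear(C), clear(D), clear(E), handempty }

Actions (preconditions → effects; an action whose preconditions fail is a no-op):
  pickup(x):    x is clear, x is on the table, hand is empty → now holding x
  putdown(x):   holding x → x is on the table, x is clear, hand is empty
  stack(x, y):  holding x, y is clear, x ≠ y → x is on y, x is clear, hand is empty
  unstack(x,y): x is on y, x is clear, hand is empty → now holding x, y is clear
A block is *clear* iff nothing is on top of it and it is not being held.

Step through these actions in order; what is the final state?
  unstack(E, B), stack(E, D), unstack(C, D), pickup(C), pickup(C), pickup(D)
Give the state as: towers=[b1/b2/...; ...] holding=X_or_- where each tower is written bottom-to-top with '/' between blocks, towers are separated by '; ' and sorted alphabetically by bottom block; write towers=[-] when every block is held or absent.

towers=[A; B; D/E] holding=C

step 1 (unstack(E, B)): towers=[A; B; C; D] holding=E
step 2 (stack(E, D)): towers=[A; B; C; D/E] holding=-
step 3 (unstack(C, D)) [no-op]: towers=[A; B; C; D/E] holding=-
step 4 (pickup(C)): towers=[A; B; D/E] holding=C
step 5 (pickup(C)) [no-op]: towers=[A; B; D/E] holding=C
step 6 (pickup(D)) [no-op]: towers=[A; B; D/E] holding=C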